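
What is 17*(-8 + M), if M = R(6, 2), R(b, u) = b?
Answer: -34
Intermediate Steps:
M = 6
17*(-8 + M) = 17*(-8 + 6) = 17*(-2) = -34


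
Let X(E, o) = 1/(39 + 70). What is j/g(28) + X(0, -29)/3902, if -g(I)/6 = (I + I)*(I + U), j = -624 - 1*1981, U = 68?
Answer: 553992823/6859528704 ≈ 0.080763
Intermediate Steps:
j = -2605 (j = -624 - 1981 = -2605)
X(E, o) = 1/109
g(I) = -12*I*(68 + I) (g(I) = -6*(I + I)*(I + 68) = -6*2*I*(68 + I) = -12*I*(68 + I))
j/g(28) + X(0, -29)/3902 = -2605*(-1/(336*(68 + 28))) + (1/109)/3902 = -2605/((-12*28*96)) + (1/109)*(1/3902) = -2605/(-32256) + 1/425318 = -2605*(-1/32256) + 1/425318 = 2605/32256 + 1/425318 = 553992823/6859528704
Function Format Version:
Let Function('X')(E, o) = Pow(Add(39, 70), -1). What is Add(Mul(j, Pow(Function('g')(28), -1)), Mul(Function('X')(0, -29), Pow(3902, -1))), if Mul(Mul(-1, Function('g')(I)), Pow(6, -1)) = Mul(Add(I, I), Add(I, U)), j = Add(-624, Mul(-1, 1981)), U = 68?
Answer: Rational(553992823, 6859528704) ≈ 0.080763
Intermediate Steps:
j = -2605 (j = Add(-624, -1981) = -2605)
Function('X')(E, o) = Rational(1, 109) (Function('X')(E, o) = Pow(109, -1) = Rational(1, 109))
Function('g')(I) = Mul(-12, I, Add(68, I)) (Function('g')(I) = Mul(-6, Mul(Add(I, I), Add(I, 68))) = Mul(-6, Mul(Mul(2, I), Add(68, I))) = Mul(-6, Mul(2, I, Add(68, I))) = Mul(-12, I, Add(68, I)))
Add(Mul(j, Pow(Function('g')(28), -1)), Mul(Function('X')(0, -29), Pow(3902, -1))) = Add(Mul(-2605, Pow(Mul(-12, 28, Add(68, 28)), -1)), Mul(Rational(1, 109), Pow(3902, -1))) = Add(Mul(-2605, Pow(Mul(-12, 28, 96), -1)), Mul(Rational(1, 109), Rational(1, 3902))) = Add(Mul(-2605, Pow(-32256, -1)), Rational(1, 425318)) = Add(Mul(-2605, Rational(-1, 32256)), Rational(1, 425318)) = Add(Rational(2605, 32256), Rational(1, 425318)) = Rational(553992823, 6859528704)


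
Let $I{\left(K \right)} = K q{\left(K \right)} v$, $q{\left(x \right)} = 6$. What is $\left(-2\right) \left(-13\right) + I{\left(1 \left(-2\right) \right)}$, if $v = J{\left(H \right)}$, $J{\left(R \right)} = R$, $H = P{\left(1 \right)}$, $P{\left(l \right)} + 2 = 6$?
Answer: $-22$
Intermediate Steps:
$P{\left(l \right)} = 4$ ($P{\left(l \right)} = -2 + 6 = 4$)
$H = 4$
$v = 4$
$I{\left(K \right)} = 24 K$ ($I{\left(K \right)} = K 6 \cdot 4 = 6 K 4 = 24 K$)
$\left(-2\right) \left(-13\right) + I{\left(1 \left(-2\right) \right)} = \left(-2\right) \left(-13\right) + 24 \cdot 1 \left(-2\right) = 26 + 24 \left(-2\right) = 26 - 48 = -22$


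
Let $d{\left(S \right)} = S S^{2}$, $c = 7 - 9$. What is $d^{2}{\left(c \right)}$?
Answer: $64$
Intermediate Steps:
$c = -2$ ($c = 7 - 9 = -2$)
$d{\left(S \right)} = S^{3}$
$d^{2}{\left(c \right)} = \left(\left(-2\right)^{3}\right)^{2} = \left(-8\right)^{2} = 64$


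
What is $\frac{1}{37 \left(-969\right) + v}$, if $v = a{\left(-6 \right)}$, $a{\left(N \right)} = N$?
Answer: $- \frac{1}{35859} \approx -2.7887 \cdot 10^{-5}$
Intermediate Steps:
$v = -6$
$\frac{1}{37 \left(-969\right) + v} = \frac{1}{37 \left(-969\right) - 6} = \frac{1}{-35853 - 6} = \frac{1}{-35859} = - \frac{1}{35859}$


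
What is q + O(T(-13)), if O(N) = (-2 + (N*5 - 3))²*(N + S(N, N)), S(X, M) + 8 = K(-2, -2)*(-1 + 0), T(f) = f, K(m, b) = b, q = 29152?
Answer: -63948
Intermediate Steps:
S(X, M) = -6 (S(X, M) = -8 - 2*(-1 + 0) = -8 - 2*(-1) = -8 + 2 = -6)
O(N) = (-5 + 5*N)²*(-6 + N) (O(N) = (-2 + (N*5 - 3))²*(N - 6) = (-2 + (5*N - 3))²*(-6 + N) = (-2 + (-3 + 5*N))²*(-6 + N) = (-5 + 5*N)²*(-6 + N))
q + O(T(-13)) = 29152 + 25*(-1 - 13)²*(-6 - 13) = 29152 + 25*(-14)²*(-19) = 29152 + 25*196*(-19) = 29152 - 93100 = -63948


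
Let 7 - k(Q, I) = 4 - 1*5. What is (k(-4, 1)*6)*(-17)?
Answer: -816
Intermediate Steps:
k(Q, I) = 8 (k(Q, I) = 7 - (4 - 1*5) = 7 - (4 - 5) = 7 - 1*(-1) = 7 + 1 = 8)
(k(-4, 1)*6)*(-17) = (8*6)*(-17) = 48*(-17) = -816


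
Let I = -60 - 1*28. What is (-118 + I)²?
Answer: 42436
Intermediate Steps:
I = -88 (I = -60 - 28 = -88)
(-118 + I)² = (-118 - 88)² = (-206)² = 42436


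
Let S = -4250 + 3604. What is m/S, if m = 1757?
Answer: -1757/646 ≈ -2.7198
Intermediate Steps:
S = -646
m/S = 1757/(-646) = 1757*(-1/646) = -1757/646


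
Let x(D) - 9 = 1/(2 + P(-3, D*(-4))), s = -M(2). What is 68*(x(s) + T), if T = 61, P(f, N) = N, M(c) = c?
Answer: 23834/5 ≈ 4766.8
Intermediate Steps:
s = -2 (s = -1*2 = -2)
x(D) = 9 + 1/(2 - 4*D) (x(D) = 9 + 1/(2 + D*(-4)) = 9 + 1/(2 - 4*D))
68*(x(s) + T) = 68*((-19 + 36*(-2))/(2*(-1 + 2*(-2))) + 61) = 68*((-19 - 72)/(2*(-1 - 4)) + 61) = 68*((½)*(-91)/(-5) + 61) = 68*((½)*(-⅕)*(-91) + 61) = 68*(91/10 + 61) = 68*(701/10) = 23834/5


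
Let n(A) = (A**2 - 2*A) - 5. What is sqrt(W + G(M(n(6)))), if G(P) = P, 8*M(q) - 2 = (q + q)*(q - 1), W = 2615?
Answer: sqrt(10803)/2 ≈ 51.969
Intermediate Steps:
n(A) = -5 + A**2 - 2*A
M(q) = 1/4 + q*(-1 + q)/4 (M(q) = 1/4 + ((q + q)*(q - 1))/8 = 1/4 + ((2*q)*(-1 + q))/8 = 1/4 + (2*q*(-1 + q))/8 = 1/4 + q*(-1 + q)/4)
sqrt(W + G(M(n(6)))) = sqrt(2615 + (1/4 - (-5 + 6**2 - 2*6)/4 + (-5 + 6**2 - 2*6)**2/4)) = sqrt(2615 + (1/4 - (-5 + 36 - 12)/4 + (-5 + 36 - 12)**2/4)) = sqrt(2615 + (1/4 - 1/4*19 + (1/4)*19**2)) = sqrt(2615 + (1/4 - 19/4 + (1/4)*361)) = sqrt(2615 + (1/4 - 19/4 + 361/4)) = sqrt(2615 + 343/4) = sqrt(10803/4) = sqrt(10803)/2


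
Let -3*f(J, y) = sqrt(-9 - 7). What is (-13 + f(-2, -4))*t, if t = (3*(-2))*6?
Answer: 468 + 48*I ≈ 468.0 + 48.0*I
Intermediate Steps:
t = -36 (t = -6*6 = -36)
f(J, y) = -4*I/3 (f(J, y) = -sqrt(-9 - 7)/3 = -4*I/3)
(-13 + f(-2, -4))*t = (-13 - 4*I/3)*(-36) = 468 + 48*I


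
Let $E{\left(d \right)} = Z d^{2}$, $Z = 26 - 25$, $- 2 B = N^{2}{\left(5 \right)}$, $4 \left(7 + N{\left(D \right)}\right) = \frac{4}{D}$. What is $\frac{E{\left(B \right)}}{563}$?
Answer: $\frac{334084}{351875} \approx 0.94944$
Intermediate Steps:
$N{\left(D \right)} = -7 + \frac{1}{D}$ ($N{\left(D \right)} = -7 + \frac{4 \frac{1}{D}}{4} = -7 + \frac{1}{D}$)
$B = - \frac{578}{25}$ ($B = - \frac{\left(-7 + \frac{1}{5}\right)^{2}}{2} = - \frac{\left(- \frac{34}{5}\right)^{2}}{2} = \left(- \frac{1}{2}\right) \frac{1156}{25} = - \frac{578}{25} \approx -23.12$)
$Z = 1$
$E{\left(d \right)} = d^{2}$ ($E{\left(d \right)} = 1 d^{2} = d^{2}$)
$\frac{E{\left(B \right)}}{563} = \frac{\left(- \frac{578}{25}\right)^{2}}{563} = \frac{334084}{625} \cdot \frac{1}{563} = \frac{334084}{351875}$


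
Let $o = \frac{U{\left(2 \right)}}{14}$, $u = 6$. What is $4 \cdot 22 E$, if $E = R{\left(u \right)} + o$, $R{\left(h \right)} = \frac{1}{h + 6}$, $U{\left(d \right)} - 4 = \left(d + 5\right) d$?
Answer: $\frac{2530}{21} \approx 120.48$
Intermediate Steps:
$U{\left(d \right)} = 4 + d \left(5 + d\right)$ ($U{\left(d \right)} = 4 + \left(d + 5\right) d = 4 + \left(5 + d\right) d = 4 + d \left(5 + d\right)$)
$R{\left(h \right)} = \frac{1}{6 + h}$
$o = \frac{9}{7}$ ($o = \frac{4 + 2^{2} + 5 \cdot 2}{14} = \left(4 + 4 + 10\right) \frac{1}{14} = 18 \cdot \frac{1}{14} = \frac{9}{7} \approx 1.2857$)
$E = \frac{115}{84}$ ($E = \frac{1}{6 + 6} + \frac{9}{7} = \frac{1}{12} + \frac{9}{7} = \frac{115}{84} \approx 1.369$)
$4 \cdot 22 E = 4 \cdot 22 \cdot \frac{115}{84} = 88 \cdot \frac{115}{84} = \frac{2530}{21}$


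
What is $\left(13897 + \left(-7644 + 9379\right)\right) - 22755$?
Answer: $-7123$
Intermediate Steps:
$\left(13897 + \left(-7644 + 9379\right)\right) - 22755 = \left(13897 + 1735\right) - 22755 = 15632 - 22755 = -7123$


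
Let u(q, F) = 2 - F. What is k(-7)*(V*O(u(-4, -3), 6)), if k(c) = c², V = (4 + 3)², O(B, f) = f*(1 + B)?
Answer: 86436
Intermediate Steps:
V = 49 (V = 7² = 49)
k(-7)*(V*O(u(-4, -3), 6)) = (-7)²*(49*(6*(1 + (2 - 1*(-3))))) = 49*(49*(6*(1 + (2 + 3)))) = 49*(49*(6*(1 + 5))) = 49*(49*(6*6)) = 49*(49*36) = 49*1764 = 86436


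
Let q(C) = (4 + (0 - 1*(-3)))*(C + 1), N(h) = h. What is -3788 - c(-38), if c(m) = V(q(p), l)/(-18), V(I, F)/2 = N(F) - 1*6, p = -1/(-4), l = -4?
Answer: -34102/9 ≈ -3789.1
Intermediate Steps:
p = ¼ (p = -1*(-¼) = ¼ ≈ 0.25000)
q(C) = 7 + 7*C (q(C) = (4 + (0 + 3))*(1 + C) = (4 + 3)*(1 + C) = 7*(1 + C) = 7 + 7*C)
V(I, F) = -12 + 2*F (V(I, F) = 2*(F - 1*6) = 2*(F - 6) = 2*(-6 + F) = -12 + 2*F)
c(m) = 10/9 (c(m) = (-12 + 2*(-4))/(-18) = (-12 - 8)*(-1/18) = -20*(-1/18) = 10/9)
-3788 - c(-38) = -3788 - 1*10/9 = -3788 - 10/9 = -34102/9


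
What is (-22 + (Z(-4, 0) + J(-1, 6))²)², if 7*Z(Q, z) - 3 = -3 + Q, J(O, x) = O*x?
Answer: 1077444/2401 ≈ 448.75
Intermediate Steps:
Z(Q, z) = Q/7 (Z(Q, z) = 3/7 + (-3 + Q)/7 = 3/7 + (-3/7 + Q/7) = Q/7)
(-22 + (Z(-4, 0) + J(-1, 6))²)² = (-22 + ((⅐)*(-4) - 1*6)²)² = (-22 + (-4/7 - 6)²)² = (-22 + (-46/7)²)² = (-22 + 2116/49)² = (1038/49)² = 1077444/2401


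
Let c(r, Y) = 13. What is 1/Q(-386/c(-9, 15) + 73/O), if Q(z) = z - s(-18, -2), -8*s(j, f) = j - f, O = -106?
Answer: -1378/44621 ≈ -0.030882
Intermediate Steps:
s(j, f) = -j/8 + f/8 (s(j, f) = -(j - f)/8 = -j/8 + f/8)
Q(z) = -2 + z (Q(z) = z - (-⅛*(-18) + (⅛)*(-2)) = z - (9/4 - ¼) = z - 1*2 = z - 2 = -2 + z)
1/Q(-386/c(-9, 15) + 73/O) = 1/(-2 + (-386/13 + 73/(-106))) = 1/(-2 + (-386*1/13 + 73*(-1/106))) = 1/(-2 + (-386/13 - 73/106)) = 1/(-2 - 41865/1378) = 1/(-44621/1378) = -1378/44621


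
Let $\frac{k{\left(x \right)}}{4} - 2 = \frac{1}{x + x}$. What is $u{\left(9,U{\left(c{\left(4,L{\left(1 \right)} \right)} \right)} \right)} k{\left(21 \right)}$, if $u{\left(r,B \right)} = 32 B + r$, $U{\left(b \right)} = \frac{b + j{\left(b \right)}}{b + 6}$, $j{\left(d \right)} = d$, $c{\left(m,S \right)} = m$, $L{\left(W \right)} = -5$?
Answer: $\frac{5882}{21} \approx 280.1$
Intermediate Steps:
$k{\left(x \right)} = 8 + \frac{2}{x}$ ($k{\left(x \right)} = 8 + \frac{4}{x + x} = 8 + \frac{4}{2 x} = 8 + 4 \frac{1}{2 x} = 8 + \frac{2}{x}$)
$U{\left(b \right)} = \frac{2 b}{6 + b}$ ($U{\left(b \right)} = \frac{b + b}{b + 6} = \frac{2 b}{6 + b}$)
$u{\left(r,B \right)} = r + 32 B$
$u{\left(9,U{\left(c{\left(4,L{\left(1 \right)} \right)} \right)} \right)} k{\left(21 \right)} = \left(9 + 32 \cdot 2 \cdot 4 \frac{1}{6 + 4}\right) \left(8 + \frac{2}{21}\right) = \left(9 + 32 \cdot 2 \cdot 4 \cdot \frac{1}{10}\right) \left(8 + 2 \cdot \frac{1}{21}\right) = \left(9 + 32 \cdot 2 \cdot 4 \cdot \frac{1}{10}\right) \left(8 + \frac{2}{21}\right) = \left(9 + 32 \cdot \frac{4}{5}\right) \frac{170}{21} = \left(9 + \frac{128}{5}\right) \frac{170}{21} = \frac{173}{5} \cdot \frac{170}{21} = \frac{5882}{21}$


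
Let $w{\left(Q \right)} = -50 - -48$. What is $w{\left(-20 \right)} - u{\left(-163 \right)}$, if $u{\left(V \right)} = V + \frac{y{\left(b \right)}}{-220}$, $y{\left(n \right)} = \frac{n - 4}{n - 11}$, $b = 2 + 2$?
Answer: $161$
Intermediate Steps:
$b = 4$
$y{\left(n \right)} = \frac{-4 + n}{-11 + n}$
$u{\left(V \right)} = V$ ($u{\left(V \right)} = V + \frac{\frac{1}{-11 + 4} \left(-4 + 4\right)}{-220} = V + \frac{1}{-7} \cdot 0 \left(- \frac{1}{220}\right) = V + \left(- \frac{1}{7}\right) 0 \left(- \frac{1}{220}\right) = V + 0 \left(- \frac{1}{220}\right) = V + 0 = V$)
$w{\left(Q \right)} = -2$ ($w{\left(Q \right)} = -50 + 48 = -2$)
$w{\left(-20 \right)} - u{\left(-163 \right)} = -2 - -163 = -2 + 163 = 161$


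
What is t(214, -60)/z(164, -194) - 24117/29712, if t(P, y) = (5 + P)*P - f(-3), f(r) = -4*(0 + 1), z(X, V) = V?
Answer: -232880023/960688 ≈ -242.41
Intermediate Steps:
f(r) = -4 (f(r) = -4*1 = -4)
t(P, y) = 4 + P*(5 + P) (t(P, y) = (5 + P)*P - 1*(-4) = P*(5 + P) + 4 = 4 + P*(5 + P))
t(214, -60)/z(164, -194) - 24117/29712 = (4 + 214**2 + 5*214)/(-194) - 24117/29712 = (4 + 45796 + 1070)*(-1/194) - 24117*1/29712 = 46870*(-1/194) - 8039/9904 = -23435/97 - 8039/9904 = -232880023/960688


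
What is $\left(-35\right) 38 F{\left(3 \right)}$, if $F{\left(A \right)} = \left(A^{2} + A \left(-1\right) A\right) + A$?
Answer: $-3990$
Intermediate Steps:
$F{\left(A \right)} = A$ ($F{\left(A \right)} = \left(A^{2} + - A A\right) + A = \left(A^{2} - A^{2}\right) + A = 0 + A = A$)
$\left(-35\right) 38 F{\left(3 \right)} = \left(-35\right) 38 \cdot 3 = \left(-1330\right) 3 = -3990$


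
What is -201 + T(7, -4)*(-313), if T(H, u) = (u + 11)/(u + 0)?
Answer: 1387/4 ≈ 346.75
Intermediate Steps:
T(H, u) = (11 + u)/u
-201 + T(7, -4)*(-313) = -201 + ((11 - 4)/(-4))*(-313) = -201 - ¼*7*(-313) = -201 - 7/4*(-313) = -201 + 2191/4 = 1387/4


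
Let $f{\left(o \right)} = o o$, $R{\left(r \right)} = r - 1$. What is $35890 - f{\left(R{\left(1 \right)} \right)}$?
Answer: $35890$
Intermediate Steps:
$R{\left(r \right)} = -1 + r$ ($R{\left(r \right)} = r - 1 = -1 + r$)
$f{\left(o \right)} = o^{2}$
$35890 - f{\left(R{\left(1 \right)} \right)} = 35890 - \left(-1 + 1\right)^{2} = 35890 - 0^{2} = 35890 - 0 = 35890 + 0 = 35890$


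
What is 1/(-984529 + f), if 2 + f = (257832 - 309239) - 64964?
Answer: -1/1100902 ≈ -9.0835e-7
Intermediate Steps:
f = -116373 (f = -2 + ((257832 - 309239) - 64964) = -2 + (-51407 - 64964) = -2 - 116371 = -116373)
1/(-984529 + f) = 1/(-984529 - 116373) = 1/(-1100902) = -1/1100902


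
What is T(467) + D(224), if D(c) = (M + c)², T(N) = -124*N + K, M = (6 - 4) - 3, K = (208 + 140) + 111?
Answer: -7720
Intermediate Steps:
K = 459 (K = 348 + 111 = 459)
M = -1 (M = 2 - 3 = -1)
T(N) = 459 - 124*N (T(N) = -124*N + 459 = 459 - 124*N)
D(c) = (-1 + c)²
T(467) + D(224) = (459 - 124*467) + (-1 + 224)² = (459 - 57908) + 223² = -57449 + 49729 = -7720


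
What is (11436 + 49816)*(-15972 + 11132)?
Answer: -296459680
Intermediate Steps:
(11436 + 49816)*(-15972 + 11132) = 61252*(-4840) = -296459680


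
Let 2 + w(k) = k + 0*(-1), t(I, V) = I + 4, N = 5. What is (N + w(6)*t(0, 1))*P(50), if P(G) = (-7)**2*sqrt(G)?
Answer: 5145*sqrt(2) ≈ 7276.1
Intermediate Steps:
t(I, V) = 4 + I
w(k) = -2 + k (w(k) = -2 + (k + 0*(-1)) = -2 + (k + 0) = -2 + k)
P(G) = 49*sqrt(G)
(N + w(6)*t(0, 1))*P(50) = (5 + (-2 + 6)*(4 + 0))*(49*sqrt(50)) = (5 + 4*4)*(49*(5*sqrt(2))) = (5 + 16)*(245*sqrt(2)) = 21*(245*sqrt(2)) = 5145*sqrt(2)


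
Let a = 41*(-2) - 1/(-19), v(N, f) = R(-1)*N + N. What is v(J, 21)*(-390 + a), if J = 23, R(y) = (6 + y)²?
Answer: -5362266/19 ≈ -2.8222e+5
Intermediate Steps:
v(N, f) = 26*N (v(N, f) = (6 - 1)²*N + N = 5²*N + N = 25*N + N = 26*N)
a = -1557/19 (a = -82 - 1*(-1/19) = -82 + 1/19 = -1557/19 ≈ -81.947)
v(J, 21)*(-390 + a) = (26*23)*(-390 - 1557/19) = 598*(-8967/19) = -5362266/19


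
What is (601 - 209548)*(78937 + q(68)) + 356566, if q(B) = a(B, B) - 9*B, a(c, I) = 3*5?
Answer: -16368551414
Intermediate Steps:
a(c, I) = 15
q(B) = 15 - 9*B
(601 - 209548)*(78937 + q(68)) + 356566 = (601 - 209548)*(78937 + (15 - 9*68)) + 356566 = -208947*(78937 + (15 - 612)) + 356566 = -208947*(78937 - 597) + 356566 = -208947*78340 + 356566 = -16368907980 + 356566 = -16368551414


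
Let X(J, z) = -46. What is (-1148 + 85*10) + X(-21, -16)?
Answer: -344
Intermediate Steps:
(-1148 + 85*10) + X(-21, -16) = (-1148 + 85*10) - 46 = (-1148 + 850) - 46 = -298 - 46 = -344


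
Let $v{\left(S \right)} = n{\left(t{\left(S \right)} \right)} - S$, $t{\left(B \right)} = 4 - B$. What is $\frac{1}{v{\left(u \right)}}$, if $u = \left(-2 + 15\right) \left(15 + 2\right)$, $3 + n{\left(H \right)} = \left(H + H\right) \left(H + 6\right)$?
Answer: $\frac{1}{91350} \approx 1.0947 \cdot 10^{-5}$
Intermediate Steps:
$n{\left(H \right)} = -3 + 2 H \left(6 + H\right)$ ($n{\left(H \right)} = -3 + \left(H + H\right) \left(H + 6\right) = -3 + 2 H \left(6 + H\right)$)
$u = 221$ ($u = 13 \cdot 17 = 221$)
$v{\left(S \right)} = 45 - 13 S + 2 \left(4 - S\right)^{2}$ ($v{\left(S \right)} = \left(-3 + 2 \left(4 - S\right)^{2} + 12 \left(4 - S\right)\right) - S = \left(-3 + 2 \left(4 - S\right)^{2} - \left(-48 + 12 S\right)\right) - S = \left(45 - 12 S + 2 \left(4 - S\right)^{2}\right) - S = 45 - 13 S + 2 \left(4 - S\right)^{2}$)
$\frac{1}{v{\left(u \right)}} = \frac{1}{77 - 6409 + 2 \cdot 221^{2}} = \frac{1}{77 - 6409 + 2 \cdot 48841} = \frac{1}{77 - 6409 + 97682} = \frac{1}{91350}$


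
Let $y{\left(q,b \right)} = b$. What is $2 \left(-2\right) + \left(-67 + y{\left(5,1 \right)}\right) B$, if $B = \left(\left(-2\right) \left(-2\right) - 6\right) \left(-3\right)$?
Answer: $-400$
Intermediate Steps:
$B = 6$ ($B = \left(4 - 6\right) \left(-3\right) = \left(-2\right) \left(-3\right) = 6$)
$2 \left(-2\right) + \left(-67 + y{\left(5,1 \right)}\right) B = 2 \left(-2\right) + \left(-67 + 1\right) 6 = -4 - 396 = -400$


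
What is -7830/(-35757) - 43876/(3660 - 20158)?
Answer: 3252976/1130113 ≈ 2.8785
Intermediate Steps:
-7830/(-35757) - 43876/(3660 - 20158) = -7830*(-1/35757) - 43876/(-16498) = 30/137 - 43876*(-1/16498) = 30/137 + 21938/8249 = 3252976/1130113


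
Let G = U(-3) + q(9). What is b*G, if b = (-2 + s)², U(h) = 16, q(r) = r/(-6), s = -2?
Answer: 232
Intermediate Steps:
q(r) = -r/6 (q(r) = r*(-⅙) = -r/6)
b = 16 (b = (-2 - 2)² = (-4)² = 16)
G = 29/2 (G = 16 - ⅙*9 = 16 - 3/2 = 29/2 ≈ 14.500)
b*G = 16*(29/2) = 232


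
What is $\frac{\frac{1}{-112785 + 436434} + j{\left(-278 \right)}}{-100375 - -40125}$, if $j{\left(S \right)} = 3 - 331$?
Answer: $\frac{106156871}{19499852250} \approx 0.005444$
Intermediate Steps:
$j{\left(S \right)} = -328$
$\frac{\frac{1}{-112785 + 436434} + j{\left(-278 \right)}}{-100375 - -40125} = \frac{\frac{1}{-112785 + 436434} - 328}{-100375 - -40125} = \frac{\frac{1}{323649} - 328}{-100375 + 40125} = \frac{\frac{1}{323649} - 328}{-60250} = \left(- \frac{106156871}{323649}\right) \left(- \frac{1}{60250}\right) = \frac{106156871}{19499852250}$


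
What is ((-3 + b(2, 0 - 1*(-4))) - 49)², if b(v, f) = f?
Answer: 2304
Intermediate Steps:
((-3 + b(2, 0 - 1*(-4))) - 49)² = ((-3 + (0 - 1*(-4))) - 49)² = ((-3 + (0 + 4)) - 49)² = ((-3 + 4) - 49)² = (1 - 49)² = (-48)² = 2304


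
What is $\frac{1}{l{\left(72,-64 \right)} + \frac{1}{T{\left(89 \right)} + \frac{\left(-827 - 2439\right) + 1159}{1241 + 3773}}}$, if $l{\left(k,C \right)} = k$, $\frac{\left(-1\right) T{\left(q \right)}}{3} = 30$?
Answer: $\frac{453367}{32637410} \approx 0.013891$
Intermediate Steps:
$T{\left(q \right)} = -90$ ($T{\left(q \right)} = \left(-3\right) 30 = -90$)
$\frac{1}{l{\left(72,-64 \right)} + \frac{1}{T{\left(89 \right)} + \frac{\left(-827 - 2439\right) + 1159}{1241 + 3773}}} = \frac{1}{72 + \frac{1}{-90 + \frac{\left(-827 - 2439\right) + 1159}{1241 + 3773}}} = \frac{1}{72 + \frac{1}{-90 + \frac{-3266 + 1159}{5014}}} = \frac{1}{72 + \frac{1}{-90 - \frac{2107}{5014}}} = \frac{1}{72 + \frac{1}{- \frac{453367}{5014}}} = \frac{1}{72 - \frac{5014}{453367}} = \frac{1}{\frac{32637410}{453367}} = \frac{453367}{32637410}$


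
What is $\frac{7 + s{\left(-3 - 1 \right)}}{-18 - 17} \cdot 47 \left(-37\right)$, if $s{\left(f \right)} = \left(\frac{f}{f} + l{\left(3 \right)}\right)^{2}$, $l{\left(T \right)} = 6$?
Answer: $\frac{13912}{5} \approx 2782.4$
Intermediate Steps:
$s{\left(f \right)} = 49$ ($s{\left(f \right)} = \left(\frac{f}{f} + 6\right)^{2} = \left(1 + 6\right)^{2} = 7^{2} = 49$)
$\frac{7 + s{\left(-3 - 1 \right)}}{-18 - 17} \cdot 47 \left(-37\right) = \frac{7 + 49}{-18 - 17} \cdot 47 \left(-37\right) = \frac{56}{-35} \cdot 47 \left(-37\right) = 56 \left(- \frac{1}{35}\right) 47 \left(-37\right) = \left(- \frac{8}{5}\right) 47 \left(-37\right) = \left(- \frac{376}{5}\right) \left(-37\right) = \frac{13912}{5}$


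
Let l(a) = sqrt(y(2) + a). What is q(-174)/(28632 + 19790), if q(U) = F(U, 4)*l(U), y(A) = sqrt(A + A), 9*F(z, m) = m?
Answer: 4*I*sqrt(43)/217899 ≈ 0.00012038*I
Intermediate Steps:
F(z, m) = m/9
y(A) = sqrt(2)*sqrt(A) (y(A) = sqrt(2*A) = sqrt(2)*sqrt(A))
l(a) = sqrt(2 + a) (l(a) = sqrt(sqrt(2)*sqrt(2) + a) = sqrt(2 + a))
q(U) = 4*sqrt(2 + U)/9 (q(U) = ((1/9)*4)*sqrt(2 + U) = 4*sqrt(2 + U)/9)
q(-174)/(28632 + 19790) = (4*sqrt(2 - 174)/9)/(28632 + 19790) = (4*sqrt(-172)/9)/48422 = (4*(2*I*sqrt(43))/9)*(1/48422) = (8*I*sqrt(43)/9)*(1/48422) = 4*I*sqrt(43)/217899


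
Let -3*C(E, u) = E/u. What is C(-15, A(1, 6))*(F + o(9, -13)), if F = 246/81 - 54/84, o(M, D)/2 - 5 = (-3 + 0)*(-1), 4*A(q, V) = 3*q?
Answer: 69530/567 ≈ 122.63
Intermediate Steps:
A(q, V) = 3*q/4 (A(q, V) = (3*q)/4 = 3*q/4)
o(M, D) = 16 (o(M, D) = 10 + 2*((-3 + 0)*(-1)) = 10 + 2*(-3*(-1)) = 10 + 2*3 = 10 + 6 = 16)
F = 905/378 (F = 246*(1/81) - 54*1/84 = 82/27 - 9/14 = 905/378 ≈ 2.3942)
C(E, u) = -E/(3*u)
C(-15, A(1, 6))*(F + o(9, -13)) = (-⅓*(-15)/(¾)*1)*(905/378 + 16) = -⅓*(-15)/¾*(6953/378) = -⅓*(-15)*4/3*(6953/378) = (20/3)*(6953/378) = 69530/567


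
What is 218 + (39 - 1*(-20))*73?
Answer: 4525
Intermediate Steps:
218 + (39 - 1*(-20))*73 = 218 + (39 + 20)*73 = 218 + 59*73 = 218 + 4307 = 4525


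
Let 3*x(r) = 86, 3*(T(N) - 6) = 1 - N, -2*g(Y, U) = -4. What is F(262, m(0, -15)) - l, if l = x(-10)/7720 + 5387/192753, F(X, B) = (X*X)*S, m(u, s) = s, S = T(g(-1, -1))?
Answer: 289413419602667/744026580 ≈ 3.8898e+5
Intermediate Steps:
g(Y, U) = 2 (g(Y, U) = -1/2*(-4) = 2)
T(N) = 19/3 - N/3 (T(N) = 6 + (1 - N)/3 = 6 + (1/3 - N/3) = 19/3 - N/3)
S = 17/3 (S = 19/3 - 1/3*2 = 19/3 - 2/3 = 17/3 ≈ 5.6667)
x(r) = 86/3 (x(r) = (1/3)*86 = 86/3)
F(X, B) = 17*X**2/3 (F(X, B) = (X*X)*(17/3) = X**2*(17/3) = 17*X**2/3)
l = 23556613/744026580 (l = (86/3)/7720 + 5387/192753 = (86/3)*(1/7720) + 5387*(1/192753) = 43/11580 + 5387/192753 = 23556613/744026580 ≈ 0.031661)
F(262, m(0, -15)) - l = (17/3)*262**2 - 1*23556613/744026580 = (17/3)*68644 - 23556613/744026580 = 1166948/3 - 23556613/744026580 = 289413419602667/744026580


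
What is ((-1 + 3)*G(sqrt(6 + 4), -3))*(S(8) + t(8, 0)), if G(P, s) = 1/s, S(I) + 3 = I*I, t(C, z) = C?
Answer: -46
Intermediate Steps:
S(I) = -3 + I**2 (S(I) = -3 + I*I = -3 + I**2)
((-1 + 3)*G(sqrt(6 + 4), -3))*(S(8) + t(8, 0)) = ((-1 + 3)/(-3))*((-3 + 8**2) + 8) = (2*(-1/3))*((-3 + 64) + 8) = -2*(61 + 8)/3 = -2/3*69 = -46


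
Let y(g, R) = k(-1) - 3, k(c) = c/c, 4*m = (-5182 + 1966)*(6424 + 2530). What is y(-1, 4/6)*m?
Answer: 14398032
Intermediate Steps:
m = -7199016 (m = ((-5182 + 1966)*(6424 + 2530))/4 = (-3216*8954)/4 = (¼)*(-28796064) = -7199016)
k(c) = 1
y(g, R) = -2 (y(g, R) = 1 - 3 = -2)
y(-1, 4/6)*m = -2*(-7199016) = 14398032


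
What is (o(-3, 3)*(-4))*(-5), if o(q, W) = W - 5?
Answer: -40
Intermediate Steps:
o(q, W) = -5 + W
(o(-3, 3)*(-4))*(-5) = ((-5 + 3)*(-4))*(-5) = -2*(-4)*(-5) = 8*(-5) = -40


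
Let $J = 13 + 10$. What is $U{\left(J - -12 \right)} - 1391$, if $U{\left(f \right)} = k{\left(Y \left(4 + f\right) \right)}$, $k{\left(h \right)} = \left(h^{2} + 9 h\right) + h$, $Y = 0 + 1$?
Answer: $520$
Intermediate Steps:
$Y = 1$
$J = 23$
$k{\left(h \right)} = h^{2} + 10 h$
$U{\left(f \right)} = \left(4 + f\right) \left(14 + f\right)$ ($U{\left(f \right)} = 1 \left(4 + f\right) \left(10 + 1 \left(4 + f\right)\right) = \left(4 + f\right) \left(10 + \left(4 + f\right)\right) = \left(4 + f\right) \left(14 + f\right)$)
$U{\left(J - -12 \right)} - 1391 = \left(4 + \left(23 - -12\right)\right) \left(14 + \left(23 - -12\right)\right) - 1391 = \left(4 + \left(23 + 12\right)\right) \left(14 + \left(23 + 12\right)\right) - 1391 = \left(4 + 35\right) \left(14 + 35\right) - 1391 = 39 \cdot 49 - 1391 = 1911 - 1391 = 520$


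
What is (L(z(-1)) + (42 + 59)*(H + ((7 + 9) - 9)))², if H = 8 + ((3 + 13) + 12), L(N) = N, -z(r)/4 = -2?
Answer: 18931201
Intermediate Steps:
z(r) = 8 (z(r) = -4*(-2) = 8)
H = 36 (H = 8 + (16 + 12) = 8 + 28 = 36)
(L(z(-1)) + (42 + 59)*(H + ((7 + 9) - 9)))² = (8 + (42 + 59)*(36 + ((7 + 9) - 9)))² = (8 + 101*(36 + (16 - 9)))² = (8 + 101*(36 + 7))² = (8 + 101*43)² = (8 + 4343)² = 4351² = 18931201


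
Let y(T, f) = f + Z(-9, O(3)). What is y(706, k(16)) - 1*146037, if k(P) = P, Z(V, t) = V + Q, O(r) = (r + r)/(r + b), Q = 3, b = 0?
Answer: -146027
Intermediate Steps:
O(r) = 2 (O(r) = (r + r)/(r + 0) = (2*r)/r = 2)
Z(V, t) = 3 + V (Z(V, t) = V + 3 = 3 + V)
y(T, f) = -6 + f (y(T, f) = f + (3 - 9) = f - 6 = -6 + f)
y(706, k(16)) - 1*146037 = (-6 + 16) - 1*146037 = 10 - 146037 = -146027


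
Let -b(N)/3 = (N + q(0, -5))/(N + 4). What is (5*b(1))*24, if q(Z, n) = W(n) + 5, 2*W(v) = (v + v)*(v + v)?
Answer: -4032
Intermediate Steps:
W(v) = 2*v² (W(v) = ((v + v)*(v + v))/2 = ((2*v)*(2*v))/2 = (4*v²)/2 = 2*v²)
q(Z, n) = 5 + 2*n² (q(Z, n) = 2*n² + 5 = 5 + 2*n²)
b(N) = -3*(55 + N)/(4 + N) (b(N) = -3*(N + (5 + 2*(-5)²))/(N + 4) = -3*(N + (5 + 2*25))/(4 + N) = -3*(N + (5 + 50))/(4 + N) = -3*(N + 55)/(4 + N) = -3*(55 + N)/(4 + N))
(5*b(1))*24 = (5*(3*(-55 - 1*1)/(4 + 1)))*24 = (5*(3*(-55 - 1)/5))*24 = (5*(3*(⅕)*(-56)))*24 = (5*(-168/5))*24 = -168*24 = -4032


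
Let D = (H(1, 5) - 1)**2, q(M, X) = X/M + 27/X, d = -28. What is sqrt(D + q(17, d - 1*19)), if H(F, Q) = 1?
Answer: 2*I*sqrt(532933)/799 ≈ 1.8273*I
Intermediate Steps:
q(M, X) = 27/X + X/M
D = 0 (D = (1 - 1)**2 = 0**2 = 0)
sqrt(D + q(17, d - 1*19)) = sqrt(0 + (27/(-28 - 1*19) + (-28 - 1*19)/17)) = sqrt(0 + (27/(-28 - 19) + (-28 - 19)*(1/17))) = sqrt(0 + (27/(-47) - 47*1/17)) = sqrt(0 + (27*(-1/47) - 47/17)) = sqrt(0 + (-27/47 - 47/17)) = sqrt(0 - 2668/799) = sqrt(-2668/799) = 2*I*sqrt(532933)/799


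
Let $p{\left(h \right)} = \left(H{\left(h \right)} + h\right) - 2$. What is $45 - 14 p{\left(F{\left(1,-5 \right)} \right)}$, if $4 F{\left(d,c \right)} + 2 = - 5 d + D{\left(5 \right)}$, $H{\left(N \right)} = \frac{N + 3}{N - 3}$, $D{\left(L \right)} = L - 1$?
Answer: $\frac{919}{10} \approx 91.9$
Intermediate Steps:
$D{\left(L \right)} = -1 + L$ ($D{\left(L \right)} = L - 1 = -1 + L$)
$H{\left(N \right)} = \frac{3 + N}{-3 + N}$
$F{\left(d,c \right)} = \frac{1}{2} - \frac{5 d}{4}$ ($F{\left(d,c \right)} = - \frac{1}{2} + \frac{- 5 d + \left(-1 + 5\right)}{4} = - \frac{1}{2} + \frac{- 5 d + 4}{4} = - \frac{1}{2} + \frac{4 - 5 d}{4} = - \frac{1}{2} - \left(-1 + \frac{5 d}{4}\right) = \frac{1}{2} - \frac{5 d}{4}$)
$p{\left(h \right)} = -2 + h + \frac{3 + h}{-3 + h}$ ($p{\left(h \right)} = \left(\frac{3 + h}{-3 + h} + h\right) - 2 = \left(h + \frac{3 + h}{-3 + h}\right) - 2 = -2 + h + \frac{3 + h}{-3 + h}$)
$45 - 14 p{\left(F{\left(1,-5 \right)} \right)} = 45 - 14 \frac{9 + \left(\frac{1}{2} - \frac{5}{4}\right)^{2} - 4 \left(\frac{1}{2} - \frac{5}{4}\right)}{-3 + \left(\frac{1}{2} - \frac{5}{4}\right)} = 45 - 14 \frac{9 + \left(- \frac{3}{4}\right)^{2} - -3}{-3 - \frac{3}{4}} = 45 - 14 \frac{9 + \frac{9}{16} + 3}{- \frac{15}{4}} = 45 - 14 \left(\left(- \frac{4}{15}\right) \frac{201}{16}\right) = 45 - - \frac{469}{10} = 45 + \frac{469}{10} = \frac{919}{10}$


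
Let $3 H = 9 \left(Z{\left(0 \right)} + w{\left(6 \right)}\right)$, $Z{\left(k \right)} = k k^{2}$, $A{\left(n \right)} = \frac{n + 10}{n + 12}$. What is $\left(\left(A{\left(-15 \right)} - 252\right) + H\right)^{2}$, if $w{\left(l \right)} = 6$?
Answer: $\frac{485809}{9} \approx 53979.0$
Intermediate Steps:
$A{\left(n \right)} = \frac{10 + n}{12 + n}$
$Z{\left(k \right)} = k^{3}$
$H = 18$ ($H = \frac{9 \left(0^{3} + 6\right)}{3} = \frac{9 \left(0 + 6\right)}{3} = \frac{9 \cdot 6}{3} = \frac{1}{3} \cdot 54 = 18$)
$\left(\left(A{\left(-15 \right)} - 252\right) + H\right)^{2} = \left(\left(\frac{10 - 15}{12 - 15} - 252\right) + 18\right)^{2} = \left(\left(\frac{1}{-3} \left(-5\right) - 252\right) + 18\right)^{2} = \left(\left(\left(- \frac{1}{3}\right) \left(-5\right) - 252\right) + 18\right)^{2} = \left(\left(\frac{5}{3} - 252\right) + 18\right)^{2} = \left(- \frac{751}{3} + 18\right)^{2} = \left(- \frac{697}{3}\right)^{2} = \frac{485809}{9}$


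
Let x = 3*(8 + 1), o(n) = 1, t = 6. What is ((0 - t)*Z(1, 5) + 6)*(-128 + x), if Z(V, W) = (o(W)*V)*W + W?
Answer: 5454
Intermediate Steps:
x = 27 (x = 3*9 = 27)
Z(V, W) = W + V*W (Z(V, W) = (1*V)*W + W = V*W + W = W + V*W)
((0 - t)*Z(1, 5) + 6)*(-128 + x) = ((0 - 1*6)*(5*(1 + 1)) + 6)*(-128 + 27) = ((0 - 6)*(5*2) + 6)*(-101) = (-6*10 + 6)*(-101) = (-60 + 6)*(-101) = -54*(-101) = 5454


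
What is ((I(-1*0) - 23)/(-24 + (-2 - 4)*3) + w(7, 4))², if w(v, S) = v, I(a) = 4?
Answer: 97969/1764 ≈ 55.538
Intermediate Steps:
((I(-1*0) - 23)/(-24 + (-2 - 4)*3) + w(7, 4))² = ((4 - 23)/(-24 + (-2 - 4)*3) + 7)² = (-19/(-24 - 6*3) + 7)² = (-19/(-24 - 18) + 7)² = (-19/(-42) + 7)² = (-19*(-1/42) + 7)² = (19/42 + 7)² = (313/42)² = 97969/1764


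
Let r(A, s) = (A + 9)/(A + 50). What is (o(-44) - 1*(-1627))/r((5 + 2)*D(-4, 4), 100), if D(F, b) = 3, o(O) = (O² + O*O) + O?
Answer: 77461/6 ≈ 12910.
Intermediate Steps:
o(O) = O + 2*O² (o(O) = (O² + O²) + O = 2*O² + O = O + 2*O²)
r(A, s) = (9 + A)/(50 + A)
(o(-44) - 1*(-1627))/r((5 + 2)*D(-4, 4), 100) = (-44*(1 + 2*(-44)) - 1*(-1627))/(((9 + (5 + 2)*3)/(50 + (5 + 2)*3))) = (-44*(1 - 88) + 1627)/(((9 + 7*3)/(50 + 7*3))) = (-44*(-87) + 1627)/(((9 + 21)/(50 + 21))) = (3828 + 1627)/((30/71)) = 5455/(((1/71)*30)) = 5455/(30/71) = 5455*(71/30) = 77461/6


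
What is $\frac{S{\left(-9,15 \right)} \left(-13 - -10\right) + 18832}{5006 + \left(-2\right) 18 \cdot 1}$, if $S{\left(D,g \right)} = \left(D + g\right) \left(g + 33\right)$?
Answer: $\frac{8984}{2485} \approx 3.6153$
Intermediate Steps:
$S{\left(D,g \right)} = \left(33 + g\right) \left(D + g\right)$ ($S{\left(D,g \right)} = \left(D + g\right) \left(33 + g\right) = \left(33 + g\right) \left(D + g\right)$)
$\frac{S{\left(-9,15 \right)} \left(-13 - -10\right) + 18832}{5006 + \left(-2\right) 18 \cdot 1} = \frac{\left(15^{2} + 33 \left(-9\right) + 33 \cdot 15 - 135\right) \left(-13 - -10\right) + 18832}{5006 + \left(-2\right) 18 \cdot 1} = \frac{\left(225 - 297 + 495 - 135\right) \left(-13 + 10\right) + 18832}{5006 - 36} = \frac{288 \left(-3\right) + 18832}{5006 - 36} = \frac{-864 + 18832}{4970} = 17968 \cdot \frac{1}{4970} = \frac{8984}{2485}$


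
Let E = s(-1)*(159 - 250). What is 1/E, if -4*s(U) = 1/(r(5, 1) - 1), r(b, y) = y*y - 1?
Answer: -4/91 ≈ -0.043956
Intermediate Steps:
r(b, y) = -1 + y² (r(b, y) = y² - 1 = -1 + y²)
s(U) = ¼ (s(U) = -1/(4*((-1 + 1²) - 1)) = -1/(4*((-1 + 1) - 1)) = -1/(4*(0 - 1)) = -¼/(-1) = -¼*(-1) = ¼)
E = -91/4 (E = (159 - 250)/4 = (¼)*(-91) = -91/4 ≈ -22.750)
1/E = 1/(-91/4) = -4/91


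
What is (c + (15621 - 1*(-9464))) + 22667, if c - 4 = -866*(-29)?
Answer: 72870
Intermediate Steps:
c = 25118 (c = 4 - 866*(-29) = 4 + 25114 = 25118)
(c + (15621 - 1*(-9464))) + 22667 = (25118 + (15621 - 1*(-9464))) + 22667 = (25118 + (15621 + 9464)) + 22667 = (25118 + 25085) + 22667 = 50203 + 22667 = 72870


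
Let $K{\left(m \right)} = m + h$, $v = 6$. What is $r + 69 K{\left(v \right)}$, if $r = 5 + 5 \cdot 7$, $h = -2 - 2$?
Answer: $178$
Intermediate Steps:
$h = -4$
$r = 40$ ($r = 5 + 35 = 40$)
$K{\left(m \right)} = -4 + m$ ($K{\left(m \right)} = m - 4 = -4 + m$)
$r + 69 K{\left(v \right)} = 40 + 69 \left(-4 + 6\right) = 40 + 69 \cdot 2 = 40 + 138 = 178$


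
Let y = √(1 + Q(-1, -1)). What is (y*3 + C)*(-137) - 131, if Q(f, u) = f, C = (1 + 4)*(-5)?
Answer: 3294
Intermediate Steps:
C = -25 (C = 5*(-5) = -25)
y = 0 (y = √(1 - 1) = √0 = 0)
(y*3 + C)*(-137) - 131 = (0*3 - 25)*(-137) - 131 = (0 - 25)*(-137) - 131 = -25*(-137) - 131 = 3425 - 131 = 3294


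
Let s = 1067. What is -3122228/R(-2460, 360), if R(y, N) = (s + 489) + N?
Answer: -780557/479 ≈ -1629.6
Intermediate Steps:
R(y, N) = 1556 + N (R(y, N) = (1067 + 489) + N = 1556 + N)
-3122228/R(-2460, 360) = -3122228/(1556 + 360) = -3122228/1916 = -3122228*1/1916 = -780557/479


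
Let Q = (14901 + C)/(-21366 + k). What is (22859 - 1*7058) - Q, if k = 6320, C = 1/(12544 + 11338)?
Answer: 5678106631855/359328572 ≈ 15802.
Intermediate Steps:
C = 1/23882 ≈ 4.1873e-5
Q = -355865683/359328572 (Q = (14901 + 1/23882)/(-21366 + 6320) = (355865683/23882)/(-15046) = (355865683/23882)*(-1/15046) = -355865683/359328572 ≈ -0.99036)
(22859 - 1*7058) - Q = (22859 - 1*7058) - 1*(-355865683/359328572) = (22859 - 7058) + 355865683/359328572 = 15801 + 355865683/359328572 = 5678106631855/359328572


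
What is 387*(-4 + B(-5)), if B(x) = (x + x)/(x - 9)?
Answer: -8901/7 ≈ -1271.6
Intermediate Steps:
B(x) = 2*x/(-9 + x) (B(x) = (2*x)/(-9 + x) = 2*x/(-9 + x))
387*(-4 + B(-5)) = 387*(-4 + 2*(-5)/(-9 - 5)) = 387*(-4 + 2*(-5)/(-14)) = 387*(-4 + 2*(-5)*(-1/14)) = 387*(-4 + 5/7) = 387*(-23/7) = -8901/7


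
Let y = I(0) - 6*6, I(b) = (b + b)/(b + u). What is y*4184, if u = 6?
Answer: -150624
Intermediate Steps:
I(b) = 2*b/(6 + b) (I(b) = (b + b)/(b + 6) = (2*b)/(6 + b) = 2*b/(6 + b))
y = -36 (y = 2*0/(6 + 0) - 6*6 = 2*0/6 - 36 = 2*0*(⅙) - 36 = 0 - 36 = -36)
y*4184 = -36*4184 = -150624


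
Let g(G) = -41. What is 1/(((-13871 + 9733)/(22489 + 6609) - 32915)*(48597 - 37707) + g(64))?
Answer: -14549/5215029976069 ≈ -2.7898e-9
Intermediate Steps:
1/(((-13871 + 9733)/(22489 + 6609) - 32915)*(48597 - 37707) + g(64)) = 1/(((-13871 + 9733)/(22489 + 6609) - 32915)*(48597 - 37707) - 41) = 1/((-4138/29098 - 32915)*10890 - 41) = 1/((-4138*1/29098 - 32915)*10890 - 41) = 1/((-2069/14549 - 32915)*10890 - 41) = 1/(-478882404/14549*10890 - 41) = 1/(-5215029379560/14549 - 41) = 1/(-5215029976069/14549) = -14549/5215029976069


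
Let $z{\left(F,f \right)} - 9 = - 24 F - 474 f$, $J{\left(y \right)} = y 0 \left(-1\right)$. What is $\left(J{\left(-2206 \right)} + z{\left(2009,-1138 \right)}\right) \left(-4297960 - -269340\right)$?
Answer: $-1978878287100$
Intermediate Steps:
$J{\left(y \right)} = 0$ ($J{\left(y \right)} = 0 \left(-1\right) = 0$)
$z{\left(F,f \right)} = 9 - 474 f - 24 F$ ($z{\left(F,f \right)} = 9 - \left(24 F + 474 f\right) = 9 - 474 f - 24 F$)
$\left(J{\left(-2206 \right)} + z{\left(2009,-1138 \right)}\right) \left(-4297960 - -269340\right) = \left(0 - -491205\right) \left(-4297960 - -269340\right) = \left(0 + \left(9 + 539412 - 48216\right)\right) \left(-4297960 + 269340\right) = \left(0 + 491205\right) \left(-4028620\right) = 491205 \left(-4028620\right) = -1978878287100$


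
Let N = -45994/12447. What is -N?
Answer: 45994/12447 ≈ 3.6952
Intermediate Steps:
N = -45994/12447 (N = -45994*1/12447 = -45994/12447 ≈ -3.6952)
-N = -1*(-45994/12447) = 45994/12447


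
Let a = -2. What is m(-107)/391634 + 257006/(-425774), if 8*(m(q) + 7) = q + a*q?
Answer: -402598293979/666990298864 ≈ -0.60360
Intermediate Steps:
m(q) = -7 - q/8 (m(q) = -7 + (q - 2*q)/8 = -7 + (-q)/8 = -7 - q/8)
m(-107)/391634 + 257006/(-425774) = (-7 - 1/8*(-107))/391634 + 257006/(-425774) = (-7 + 107/8)*(1/391634) + 257006*(-1/425774) = (51/8)*(1/391634) - 128503/212887 = 51/3133072 - 128503/212887 = -402598293979/666990298864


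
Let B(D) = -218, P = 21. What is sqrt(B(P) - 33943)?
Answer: I*sqrt(34161) ≈ 184.83*I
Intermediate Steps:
sqrt(B(P) - 33943) = sqrt(-218 - 33943) = sqrt(-34161) = I*sqrt(34161)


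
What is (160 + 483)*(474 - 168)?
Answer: 196758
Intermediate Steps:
(160 + 483)*(474 - 168) = 643*306 = 196758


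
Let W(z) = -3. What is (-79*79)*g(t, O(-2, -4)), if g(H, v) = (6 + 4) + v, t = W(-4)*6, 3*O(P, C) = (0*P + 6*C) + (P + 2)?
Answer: -12482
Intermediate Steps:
O(P, C) = ⅔ + 2*C + P/3 (O(P, C) = ((0*P + 6*C) + (P + 2))/3 = ((0 + 6*C) + (2 + P))/3 = (6*C + (2 + P))/3 = (2 + P + 6*C)/3 = ⅔ + 2*C + P/3)
t = -18 (t = -3*6 = -18)
g(H, v) = 10 + v
(-79*79)*g(t, O(-2, -4)) = (-79*79)*(10 + (⅔ + 2*(-4) + (⅓)*(-2))) = -6241*(10 + (⅔ - 8 - ⅔)) = -6241*(10 - 8) = -6241*2 = -12482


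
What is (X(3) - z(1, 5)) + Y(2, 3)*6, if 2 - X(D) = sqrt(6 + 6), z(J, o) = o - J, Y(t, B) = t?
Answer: 10 - 2*sqrt(3) ≈ 6.5359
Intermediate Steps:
X(D) = 2 - 2*sqrt(3) (X(D) = 2 - sqrt(6 + 6) = 2 - sqrt(12) = 2 - 2*sqrt(3))
(X(3) - z(1, 5)) + Y(2, 3)*6 = ((2 - 2*sqrt(3)) - (5 - 1*1)) + 2*6 = ((2 - 2*sqrt(3)) - (5 - 1)) + 12 = ((2 - 2*sqrt(3)) - 1*4) + 12 = ((2 - 2*sqrt(3)) - 4) + 12 = (-2 - 2*sqrt(3)) + 12 = 10 - 2*sqrt(3)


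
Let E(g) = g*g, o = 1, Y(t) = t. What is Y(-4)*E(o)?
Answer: -4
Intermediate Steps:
E(g) = g²
Y(-4)*E(o) = -4*1² = -4*1 = -4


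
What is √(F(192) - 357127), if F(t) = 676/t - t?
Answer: I*√51453429/12 ≈ 597.76*I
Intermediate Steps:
F(t) = -t + 676/t
√(F(192) - 357127) = √((-1*192 + 676/192) - 357127) = √((-192 + 676*(1/192)) - 357127) = √((-192 + 169/48) - 357127) = √(-9047/48 - 357127) = √(-17151143/48) = I*√51453429/12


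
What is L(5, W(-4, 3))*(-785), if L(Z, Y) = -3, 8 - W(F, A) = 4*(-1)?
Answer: 2355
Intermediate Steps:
W(F, A) = 12 (W(F, A) = 8 - 4*(-1) = 8 - 1*(-4) = 8 + 4 = 12)
L(5, W(-4, 3))*(-785) = -3*(-785) = 2355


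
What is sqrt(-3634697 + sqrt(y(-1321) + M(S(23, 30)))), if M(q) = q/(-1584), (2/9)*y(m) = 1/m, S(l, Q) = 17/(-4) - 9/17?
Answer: sqrt(-31938870457624336272 + 1482162*I*sqrt(13680108233))/2964324 ≈ 5.174e-6 + 1906.5*I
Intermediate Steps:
S(l, Q) = -325/68 (S(l, Q) = 17*(-1/4) - 9*1/17 = -17/4 - 9/17 = -325/68)
y(m) = 9/(2*m)
M(q) = -q/1584 (M(q) = q*(-1/1584) = -q/1584)
sqrt(-3634697 + sqrt(y(-1321) + M(S(23, 30)))) = sqrt(-3634697 + sqrt((9/2)/(-1321) - 1/1584*(-325/68))) = sqrt(-3634697 + sqrt((9/2)*(-1/1321) + 325/107712)) = sqrt(-3634697 + sqrt(-9/2642 + 325/107712)) = sqrt(-3634697 + sqrt(-55379/142287552)) = sqrt(-3634697 + I*sqrt(13680108233)/5928648)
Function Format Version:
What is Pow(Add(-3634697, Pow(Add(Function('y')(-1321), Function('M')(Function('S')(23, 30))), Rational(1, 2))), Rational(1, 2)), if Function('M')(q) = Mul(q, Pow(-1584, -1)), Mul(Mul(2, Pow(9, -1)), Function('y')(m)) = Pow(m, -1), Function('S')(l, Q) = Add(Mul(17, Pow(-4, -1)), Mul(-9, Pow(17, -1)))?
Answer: Mul(Rational(1, 2964324), Pow(Add(-31938870457624336272, Mul(1482162, I, Pow(13680108233, Rational(1, 2)))), Rational(1, 2))) ≈ Add(5.1740e-6, Mul(1906.5, I))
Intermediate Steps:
Function('S')(l, Q) = Rational(-325, 68) (Function('S')(l, Q) = Add(Mul(17, Rational(-1, 4)), Mul(-9, Rational(1, 17))) = Add(Rational(-17, 4), Rational(-9, 17)) = Rational(-325, 68))
Function('y')(m) = Mul(Rational(9, 2), Pow(m, -1))
Function('M')(q) = Mul(Rational(-1, 1584), q) (Function('M')(q) = Mul(q, Rational(-1, 1584)) = Mul(Rational(-1, 1584), q))
Pow(Add(-3634697, Pow(Add(Function('y')(-1321), Function('M')(Function('S')(23, 30))), Rational(1, 2))), Rational(1, 2)) = Pow(Add(-3634697, Pow(Add(Mul(Rational(9, 2), Pow(-1321, -1)), Mul(Rational(-1, 1584), Rational(-325, 68))), Rational(1, 2))), Rational(1, 2)) = Pow(Add(-3634697, Pow(Add(Mul(Rational(9, 2), Rational(-1, 1321)), Rational(325, 107712)), Rational(1, 2))), Rational(1, 2)) = Pow(Add(-3634697, Pow(Add(Rational(-9, 2642), Rational(325, 107712)), Rational(1, 2))), Rational(1, 2)) = Pow(Add(-3634697, Pow(Rational(-55379, 142287552), Rational(1, 2))), Rational(1, 2)) = Pow(Add(-3634697, Mul(Rational(1, 5928648), I, Pow(13680108233, Rational(1, 2)))), Rational(1, 2))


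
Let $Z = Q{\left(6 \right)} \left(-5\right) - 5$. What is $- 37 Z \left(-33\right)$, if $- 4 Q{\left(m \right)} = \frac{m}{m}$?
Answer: $- \frac{18315}{4} \approx -4578.8$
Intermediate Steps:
$Q{\left(m \right)} = - \frac{1}{4}$ ($Q{\left(m \right)} = - \frac{m \frac{1}{m}}{4} = \left(- \frac{1}{4}\right) 1 = - \frac{1}{4}$)
$Z = - \frac{15}{4}$ ($Z = \left(- \frac{1}{4}\right) \left(-5\right) - 5 = \frac{5}{4} - 5 = - \frac{15}{4} \approx -3.75$)
$- 37 Z \left(-33\right) = \left(-37\right) \left(- \frac{15}{4}\right) \left(-33\right) = \frac{555}{4} \left(-33\right) = - \frac{18315}{4}$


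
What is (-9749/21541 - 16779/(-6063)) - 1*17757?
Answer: -16445507919/926263 ≈ -17755.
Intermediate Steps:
(-9749/21541 - 16779/(-6063)) - 1*17757 = (-9749*1/21541 - 16779*(-1/6063)) - 17757 = (-9749/21541 + 119/43) - 17757 = 2144172/926263 - 17757 = -16445507919/926263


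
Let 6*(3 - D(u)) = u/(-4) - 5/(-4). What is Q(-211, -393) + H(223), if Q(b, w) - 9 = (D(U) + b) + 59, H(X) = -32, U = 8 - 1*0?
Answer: -1375/8 ≈ -171.88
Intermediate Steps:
U = 8 (U = 8 + 0 = 8)
D(u) = 67/24 + u/24 (D(u) = 3 - (u/(-4) - 5/(-4))/6 = 3 - (u*(-¼) - 5*(-¼))/6 = 3 - (-u/4 + 5/4)/6 = 3 - (5/4 - u/4)/6 = 3 + (-5/24 + u/24) = 67/24 + u/24)
Q(b, w) = 569/8 + b (Q(b, w) = 9 + (((67/24 + (1/24)*8) + b) + 59) = 9 + (((67/24 + ⅓) + b) + 59) = 9 + ((25/8 + b) + 59) = 9 + (497/8 + b) = 569/8 + b)
Q(-211, -393) + H(223) = (569/8 - 211) - 32 = -1119/8 - 32 = -1375/8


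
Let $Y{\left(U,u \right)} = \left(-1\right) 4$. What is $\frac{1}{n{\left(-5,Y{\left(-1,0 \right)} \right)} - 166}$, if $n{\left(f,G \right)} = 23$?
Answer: $- \frac{1}{143} \approx -0.006993$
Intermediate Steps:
$Y{\left(U,u \right)} = -4$
$\frac{1}{n{\left(-5,Y{\left(-1,0 \right)} \right)} - 166} = \frac{1}{23 - 166} = \frac{1}{-143} = - \frac{1}{143}$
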